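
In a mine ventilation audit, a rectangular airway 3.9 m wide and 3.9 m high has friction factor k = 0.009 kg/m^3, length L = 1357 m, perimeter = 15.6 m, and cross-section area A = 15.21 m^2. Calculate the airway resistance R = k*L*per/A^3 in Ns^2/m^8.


Compute the numerator:
k * L * per = 0.009 * 1357 * 15.6
= 190.5228
Compute the denominator:
A^3 = 15.21^3 = 3518.743761
Resistance:
R = 190.5228 / 3518.743761
= 0.0541 Ns^2/m^8

0.0541 Ns^2/m^8


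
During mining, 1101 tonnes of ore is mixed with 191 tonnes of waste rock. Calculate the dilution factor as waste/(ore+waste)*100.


Total material = ore + waste
= 1101 + 191 = 1292 tonnes
Dilution = waste / total * 100
= 191 / 1292 * 100
= 0.1478328173 * 100
= 14.7833%

14.7833%


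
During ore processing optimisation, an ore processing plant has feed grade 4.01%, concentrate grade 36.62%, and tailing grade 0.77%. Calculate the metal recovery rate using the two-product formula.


Using the two-product formula:
R = 100 * c * (f - t) / (f * (c - t))
Numerator = 100 * 36.62 * (4.01 - 0.77)
= 100 * 36.62 * 3.24
= 11864.88
Denominator = 4.01 * (36.62 - 0.77)
= 4.01 * 35.85
= 143.7585
R = 11864.88 / 143.7585
= 82.5334%

82.5334%


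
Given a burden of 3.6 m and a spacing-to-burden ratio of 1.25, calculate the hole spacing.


Spacing = burden * ratio
= 3.6 * 1.25
= 4.5 m

4.5 m


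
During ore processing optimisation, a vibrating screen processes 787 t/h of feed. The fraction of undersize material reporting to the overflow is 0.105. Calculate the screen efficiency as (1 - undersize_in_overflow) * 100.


89.5%

Screen efficiency = (1 - fraction of undersize in overflow) * 100
= (1 - 0.105) * 100
= 0.895 * 100
= 89.5%


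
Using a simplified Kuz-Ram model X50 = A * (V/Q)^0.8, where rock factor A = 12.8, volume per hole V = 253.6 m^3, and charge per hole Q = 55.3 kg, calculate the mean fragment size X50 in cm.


43.2862 cm

Compute V/Q:
V/Q = 253.6 / 55.3 = 4.585895118
Raise to the power 0.8:
(V/Q)^0.8 = 4.585895118^0.8 = 3.381732835
Multiply by A:
X50 = 12.8 * 3.381732835
= 43.2862 cm


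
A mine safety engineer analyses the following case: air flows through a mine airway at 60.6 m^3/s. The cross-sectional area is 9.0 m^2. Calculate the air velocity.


6.7333 m/s

Velocity = flow rate / cross-sectional area
= 60.6 / 9.0
= 6.7333 m/s


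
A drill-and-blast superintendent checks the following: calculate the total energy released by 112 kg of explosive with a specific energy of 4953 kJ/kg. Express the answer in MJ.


Energy = mass * specific_energy / 1000
= 112 * 4953 / 1000
= 554736 / 1000
= 554.736 MJ

554.736 MJ


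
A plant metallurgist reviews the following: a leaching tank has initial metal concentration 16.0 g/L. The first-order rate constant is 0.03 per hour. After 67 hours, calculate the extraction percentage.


Compute the exponent:
-k * t = -0.03 * 67 = -2.01
Remaining concentration:
C = 16.0 * exp(-2.01)
= 16.0 * 0.1339886747
= 2.143818795 g/L
Extracted = 16.0 - 2.143818795 = 13.85618121 g/L
Extraction % = 13.85618121 / 16.0 * 100
= 86.6011%

86.6011%


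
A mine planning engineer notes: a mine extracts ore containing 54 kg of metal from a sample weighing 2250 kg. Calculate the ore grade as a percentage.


Ore grade = (metal mass / ore mass) * 100
= (54 / 2250) * 100
= 0.024 * 100
= 2.4%

2.4%


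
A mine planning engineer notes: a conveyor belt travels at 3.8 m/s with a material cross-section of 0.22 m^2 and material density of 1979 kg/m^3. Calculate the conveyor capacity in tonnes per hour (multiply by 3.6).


Volumetric flow = speed * area
= 3.8 * 0.22 = 0.836 m^3/s
Mass flow = volumetric * density
= 0.836 * 1979 = 1654.444 kg/s
Convert to t/h: multiply by 3.6
Capacity = 1654.444 * 3.6
= 5955.9984 t/h

5955.9984 t/h


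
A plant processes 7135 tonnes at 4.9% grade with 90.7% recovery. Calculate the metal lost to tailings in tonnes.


32.5142 tonnes

Total metal in feed:
= 7135 * 4.9 / 100 = 349.615 tonnes
Metal recovered:
= 349.615 * 90.7 / 100 = 317.100805 tonnes
Metal lost to tailings:
= 349.615 - 317.100805
= 32.5142 tonnes


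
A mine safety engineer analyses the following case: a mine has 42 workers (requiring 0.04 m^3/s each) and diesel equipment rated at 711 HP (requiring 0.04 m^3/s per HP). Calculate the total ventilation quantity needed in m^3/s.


Airflow for workers:
Q_people = 42 * 0.04 = 1.68 m^3/s
Airflow for diesel equipment:
Q_diesel = 711 * 0.04 = 28.44 m^3/s
Total ventilation:
Q_total = 1.68 + 28.44
= 30.12 m^3/s

30.12 m^3/s


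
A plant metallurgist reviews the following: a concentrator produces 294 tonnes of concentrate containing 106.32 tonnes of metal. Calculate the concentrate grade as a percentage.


Grade = (metal in concentrate / concentrate mass) * 100
= (106.32 / 294) * 100
= 0.3616326531 * 100
= 36.1633%

36.1633%


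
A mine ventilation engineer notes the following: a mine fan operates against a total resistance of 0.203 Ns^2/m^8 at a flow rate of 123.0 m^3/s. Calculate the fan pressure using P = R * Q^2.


Compute Q^2:
Q^2 = 123.0^2 = 15129.0
Compute pressure:
P = R * Q^2 = 0.203 * 15129.0
= 3071.187 Pa

3071.187 Pa


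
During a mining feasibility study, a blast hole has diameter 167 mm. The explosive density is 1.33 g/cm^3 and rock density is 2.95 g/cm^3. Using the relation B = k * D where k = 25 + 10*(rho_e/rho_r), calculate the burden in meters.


First, compute k:
rho_e / rho_r = 1.33 / 2.95 = 0.4508474576
k = 25 + 10 * 0.4508474576 = 29.50847458
Then, compute burden:
B = k * D / 1000 = 29.50847458 * 167 / 1000
= 4927.915254 / 1000
= 4.9279 m

4.9279 m


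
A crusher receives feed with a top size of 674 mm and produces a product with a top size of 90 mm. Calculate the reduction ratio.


7.4889

Reduction ratio = feed size / product size
= 674 / 90
= 7.4889


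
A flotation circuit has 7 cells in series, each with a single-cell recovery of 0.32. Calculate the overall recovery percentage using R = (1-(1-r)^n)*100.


93.277%

Complement of single-cell recovery:
1 - r = 1 - 0.32 = 0.68
Raise to power n:
(1 - r)^7 = 0.68^7 = 0.06722988818
Overall recovery:
R = (1 - 0.06722988818) * 100
= 93.277%


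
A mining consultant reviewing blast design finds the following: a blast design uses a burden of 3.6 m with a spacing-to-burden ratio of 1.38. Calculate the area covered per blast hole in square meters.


17.8848 m^2

First, find the spacing:
Spacing = burden * ratio = 3.6 * 1.38
= 4.968 m
Then, calculate the area:
Area = burden * spacing = 3.6 * 4.968
= 17.8848 m^2


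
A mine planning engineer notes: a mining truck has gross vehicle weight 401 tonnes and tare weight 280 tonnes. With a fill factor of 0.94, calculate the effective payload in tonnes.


113.74 tonnes

Maximum payload = gross - tare
= 401 - 280 = 121 tonnes
Effective payload = max payload * fill factor
= 121 * 0.94
= 113.74 tonnes


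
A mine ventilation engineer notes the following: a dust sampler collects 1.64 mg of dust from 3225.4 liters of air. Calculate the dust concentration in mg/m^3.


Convert liters to m^3: 1 m^3 = 1000 L
Concentration = mass / volume * 1000
= 1.64 / 3225.4 * 1000
= 0.0005084640665 * 1000
= 0.5085 mg/m^3

0.5085 mg/m^3


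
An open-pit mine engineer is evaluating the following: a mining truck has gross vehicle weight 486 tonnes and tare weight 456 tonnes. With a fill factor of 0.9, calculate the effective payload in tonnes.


27.0 tonnes

Maximum payload = gross - tare
= 486 - 456 = 30 tonnes
Effective payload = max payload * fill factor
= 30 * 0.9
= 27.0 tonnes


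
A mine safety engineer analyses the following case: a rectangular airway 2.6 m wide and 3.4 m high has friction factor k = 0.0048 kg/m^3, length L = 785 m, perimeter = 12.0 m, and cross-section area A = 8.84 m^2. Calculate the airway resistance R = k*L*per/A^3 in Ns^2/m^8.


0.0655 Ns^2/m^8

Compute the numerator:
k * L * per = 0.0048 * 785 * 12.0
= 45.216
Compute the denominator:
A^3 = 8.84^3 = 690.807104
Resistance:
R = 45.216 / 690.807104
= 0.0655 Ns^2/m^8


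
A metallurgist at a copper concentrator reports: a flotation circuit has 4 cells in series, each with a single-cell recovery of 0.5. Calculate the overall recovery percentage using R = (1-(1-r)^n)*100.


Complement of single-cell recovery:
1 - r = 1 - 0.5 = 0.5
Raise to power n:
(1 - r)^4 = 0.5^4 = 0.0625
Overall recovery:
R = (1 - 0.0625) * 100
= 93.75%

93.75%


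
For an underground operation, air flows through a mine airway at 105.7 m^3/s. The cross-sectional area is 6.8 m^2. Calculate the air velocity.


15.5441 m/s

Velocity = flow rate / cross-sectional area
= 105.7 / 6.8
= 15.5441 m/s


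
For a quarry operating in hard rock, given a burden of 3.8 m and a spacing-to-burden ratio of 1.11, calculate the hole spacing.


4.218 m

Spacing = burden * ratio
= 3.8 * 1.11
= 4.218 m


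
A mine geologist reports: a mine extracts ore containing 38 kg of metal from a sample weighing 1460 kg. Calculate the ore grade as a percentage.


2.6027%

Ore grade = (metal mass / ore mass) * 100
= (38 / 1460) * 100
= 0.02602739726 * 100
= 2.6027%


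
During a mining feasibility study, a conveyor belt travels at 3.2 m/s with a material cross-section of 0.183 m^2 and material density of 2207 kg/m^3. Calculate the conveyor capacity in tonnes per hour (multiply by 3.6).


4652.7091 t/h

Volumetric flow = speed * area
= 3.2 * 0.183 = 0.5856 m^3/s
Mass flow = volumetric * density
= 0.5856 * 2207 = 1292.4192 kg/s
Convert to t/h: multiply by 3.6
Capacity = 1292.4192 * 3.6
= 4652.7091 t/h


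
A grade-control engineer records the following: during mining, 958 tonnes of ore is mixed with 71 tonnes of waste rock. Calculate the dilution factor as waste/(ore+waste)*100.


Total material = ore + waste
= 958 + 71 = 1029 tonnes
Dilution = waste / total * 100
= 71 / 1029 * 100
= 0.06899902818 * 100
= 6.8999%

6.8999%


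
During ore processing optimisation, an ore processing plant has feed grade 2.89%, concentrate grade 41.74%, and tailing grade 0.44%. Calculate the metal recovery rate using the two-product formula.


85.6783%

Using the two-product formula:
R = 100 * c * (f - t) / (f * (c - t))
Numerator = 100 * 41.74 * (2.89 - 0.44)
= 100 * 41.74 * 2.45
= 10226.3
Denominator = 2.89 * (41.74 - 0.44)
= 2.89 * 41.3
= 119.357
R = 10226.3 / 119.357
= 85.6783%


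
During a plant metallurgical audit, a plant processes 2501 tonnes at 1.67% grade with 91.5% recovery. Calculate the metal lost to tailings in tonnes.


3.5502 tonnes

Total metal in feed:
= 2501 * 1.67 / 100 = 41.7667 tonnes
Metal recovered:
= 41.7667 * 91.5 / 100 = 38.2165305 tonnes
Metal lost to tailings:
= 41.7667 - 38.2165305
= 3.5502 tonnes


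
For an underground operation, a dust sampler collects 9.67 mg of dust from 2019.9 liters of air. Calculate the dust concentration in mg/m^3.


4.7874 mg/m^3

Convert liters to m^3: 1 m^3 = 1000 L
Concentration = mass / volume * 1000
= 9.67 / 2019.9 * 1000
= 0.004787365711 * 1000
= 4.7874 mg/m^3


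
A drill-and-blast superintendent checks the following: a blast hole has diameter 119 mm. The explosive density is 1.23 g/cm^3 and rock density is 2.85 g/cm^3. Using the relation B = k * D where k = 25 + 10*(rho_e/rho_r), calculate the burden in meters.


3.4886 m

First, compute k:
rho_e / rho_r = 1.23 / 2.85 = 0.4315789474
k = 25 + 10 * 0.4315789474 = 29.31578947
Then, compute burden:
B = k * D / 1000 = 29.31578947 * 119 / 1000
= 3488.578947 / 1000
= 3.4886 m


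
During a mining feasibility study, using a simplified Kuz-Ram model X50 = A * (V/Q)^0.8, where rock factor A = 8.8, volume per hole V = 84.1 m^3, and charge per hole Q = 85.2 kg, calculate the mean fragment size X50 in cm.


8.709 cm

Compute V/Q:
V/Q = 84.1 / 85.2 = 0.9870892019
Raise to the power 0.8:
(V/Q)^0.8 = 0.9870892019^0.8 = 0.989657957
Multiply by A:
X50 = 8.8 * 0.989657957
= 8.709 cm


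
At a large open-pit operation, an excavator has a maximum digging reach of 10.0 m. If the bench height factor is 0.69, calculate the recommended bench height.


Bench height = reach * factor
= 10.0 * 0.69
= 6.9 m

6.9 m


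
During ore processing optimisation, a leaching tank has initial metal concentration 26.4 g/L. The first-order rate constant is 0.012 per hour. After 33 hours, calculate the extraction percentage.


Compute the exponent:
-k * t = -0.012 * 33 = -0.396
Remaining concentration:
C = 26.4 * exp(-0.396)
= 26.4 * 0.6730066959
= 17.76737677 g/L
Extracted = 26.4 - 17.76737677 = 8.632623227 g/L
Extraction % = 8.632623227 / 26.4 * 100
= 32.6993%

32.6993%


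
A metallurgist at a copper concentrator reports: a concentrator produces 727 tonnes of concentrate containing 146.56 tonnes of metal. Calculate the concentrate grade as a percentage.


20.1596%

Grade = (metal in concentrate / concentrate mass) * 100
= (146.56 / 727) * 100
= 0.2015955983 * 100
= 20.1596%


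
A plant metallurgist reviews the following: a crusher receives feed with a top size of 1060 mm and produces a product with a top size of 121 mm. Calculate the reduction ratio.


Reduction ratio = feed size / product size
= 1060 / 121
= 8.7603

8.7603


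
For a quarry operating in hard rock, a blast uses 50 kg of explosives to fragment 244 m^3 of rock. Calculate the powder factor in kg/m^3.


Powder factor = explosive mass / rock volume
= 50 / 244
= 0.2049 kg/m^3

0.2049 kg/m^3


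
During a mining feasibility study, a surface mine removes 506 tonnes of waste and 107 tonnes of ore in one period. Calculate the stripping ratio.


Stripping ratio = waste tonnage / ore tonnage
= 506 / 107
= 4.729

4.729


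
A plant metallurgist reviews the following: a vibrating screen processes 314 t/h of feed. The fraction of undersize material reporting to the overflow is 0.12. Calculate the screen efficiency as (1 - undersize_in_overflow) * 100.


Screen efficiency = (1 - fraction of undersize in overflow) * 100
= (1 - 0.12) * 100
= 0.88 * 100
= 88.0%

88.0%


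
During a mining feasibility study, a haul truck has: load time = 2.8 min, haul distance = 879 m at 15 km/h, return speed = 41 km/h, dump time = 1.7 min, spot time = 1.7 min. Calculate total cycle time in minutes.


11.0023 min

Convert haul speed to m/min: 15 * 1000/60 = 250 m/min
Haul time = 879 / 250 = 3.516 min
Convert return speed to m/min: 41 * 1000/60 = 683.3333333 m/min
Return time = 879 / 683.3333333 = 1.286341463 min
Total cycle time:
= 2.8 + 3.516 + 1.7 + 1.286341463 + 1.7
= 11.0023 min


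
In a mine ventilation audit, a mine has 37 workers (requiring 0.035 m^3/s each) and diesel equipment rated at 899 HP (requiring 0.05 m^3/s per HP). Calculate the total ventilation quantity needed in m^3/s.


Airflow for workers:
Q_people = 37 * 0.035 = 1.295 m^3/s
Airflow for diesel equipment:
Q_diesel = 899 * 0.05 = 44.95 m^3/s
Total ventilation:
Q_total = 1.295 + 44.95
= 46.245 m^3/s

46.245 m^3/s


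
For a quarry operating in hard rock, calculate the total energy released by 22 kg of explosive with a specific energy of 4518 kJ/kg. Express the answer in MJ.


Energy = mass * specific_energy / 1000
= 22 * 4518 / 1000
= 99396 / 1000
= 99.396 MJ

99.396 MJ


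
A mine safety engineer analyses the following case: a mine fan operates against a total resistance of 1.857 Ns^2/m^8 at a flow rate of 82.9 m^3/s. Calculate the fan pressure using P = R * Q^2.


Compute Q^2:
Q^2 = 82.9^2 = 6872.41
Compute pressure:
P = R * Q^2 = 1.857 * 6872.41
= 12762.0654 Pa

12762.0654 Pa


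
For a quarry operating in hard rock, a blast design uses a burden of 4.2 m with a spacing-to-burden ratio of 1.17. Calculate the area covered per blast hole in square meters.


First, find the spacing:
Spacing = burden * ratio = 4.2 * 1.17
= 4.914 m
Then, calculate the area:
Area = burden * spacing = 4.2 * 4.914
= 20.6388 m^2

20.6388 m^2


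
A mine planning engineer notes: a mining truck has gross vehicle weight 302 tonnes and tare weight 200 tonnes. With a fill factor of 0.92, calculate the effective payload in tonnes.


93.84 tonnes

Maximum payload = gross - tare
= 302 - 200 = 102 tonnes
Effective payload = max payload * fill factor
= 102 * 0.92
= 93.84 tonnes


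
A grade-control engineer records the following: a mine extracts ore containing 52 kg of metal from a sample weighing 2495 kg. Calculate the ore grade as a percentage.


Ore grade = (metal mass / ore mass) * 100
= (52 / 2495) * 100
= 0.02084168337 * 100
= 2.0842%

2.0842%


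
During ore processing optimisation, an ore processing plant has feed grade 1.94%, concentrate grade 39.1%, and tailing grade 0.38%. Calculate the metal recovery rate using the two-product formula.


Using the two-product formula:
R = 100 * c * (f - t) / (f * (c - t))
Numerator = 100 * 39.1 * (1.94 - 0.38)
= 100 * 39.1 * 1.56
= 6099.6
Denominator = 1.94 * (39.1 - 0.38)
= 1.94 * 38.72
= 75.1168
R = 6099.6 / 75.1168
= 81.2015%

81.2015%


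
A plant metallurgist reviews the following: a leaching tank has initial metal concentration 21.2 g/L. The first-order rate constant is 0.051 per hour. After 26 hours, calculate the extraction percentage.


73.4463%

Compute the exponent:
-k * t = -0.051 * 26 = -1.326
Remaining concentration:
C = 21.2 * exp(-1.326)
= 21.2 * 0.265537289
= 5.629390527 g/L
Extracted = 21.2 - 5.629390527 = 15.57060947 g/L
Extraction % = 15.57060947 / 21.2 * 100
= 73.4463%


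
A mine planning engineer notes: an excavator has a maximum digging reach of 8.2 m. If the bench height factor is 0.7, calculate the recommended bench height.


5.74 m

Bench height = reach * factor
= 8.2 * 0.7
= 5.74 m


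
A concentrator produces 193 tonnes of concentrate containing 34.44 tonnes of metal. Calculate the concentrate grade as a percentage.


17.8446%

Grade = (metal in concentrate / concentrate mass) * 100
= (34.44 / 193) * 100
= 0.1784455959 * 100
= 17.8446%


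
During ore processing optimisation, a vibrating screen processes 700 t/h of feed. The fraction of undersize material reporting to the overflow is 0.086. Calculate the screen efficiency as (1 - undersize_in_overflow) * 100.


Screen efficiency = (1 - fraction of undersize in overflow) * 100
= (1 - 0.086) * 100
= 0.914 * 100
= 91.4%

91.4%


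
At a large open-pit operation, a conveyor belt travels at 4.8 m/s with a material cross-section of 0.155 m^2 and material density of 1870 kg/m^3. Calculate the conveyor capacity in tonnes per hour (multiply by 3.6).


5008.608 t/h

Volumetric flow = speed * area
= 4.8 * 0.155 = 0.744 m^3/s
Mass flow = volumetric * density
= 0.744 * 1870 = 1391.28 kg/s
Convert to t/h: multiply by 3.6
Capacity = 1391.28 * 3.6
= 5008.608 t/h


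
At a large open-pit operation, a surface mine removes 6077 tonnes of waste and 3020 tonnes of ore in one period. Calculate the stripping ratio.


2.0123

Stripping ratio = waste tonnage / ore tonnage
= 6077 / 3020
= 2.0123


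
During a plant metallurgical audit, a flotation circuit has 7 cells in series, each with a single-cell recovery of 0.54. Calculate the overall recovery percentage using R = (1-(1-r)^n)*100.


Complement of single-cell recovery:
1 - r = 1 - 0.54 = 0.46
Raise to power n:
(1 - r)^7 = 0.46^7 = 0.004358176572
Overall recovery:
R = (1 - 0.004358176572) * 100
= 99.5642%

99.5642%


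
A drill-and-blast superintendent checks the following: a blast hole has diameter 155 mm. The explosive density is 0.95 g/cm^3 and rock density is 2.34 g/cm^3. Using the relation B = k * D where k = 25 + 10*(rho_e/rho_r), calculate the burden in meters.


First, compute k:
rho_e / rho_r = 0.95 / 2.34 = 0.405982906
k = 25 + 10 * 0.405982906 = 29.05982906
Then, compute burden:
B = k * D / 1000 = 29.05982906 * 155 / 1000
= 4504.273504 / 1000
= 4.5043 m

4.5043 m


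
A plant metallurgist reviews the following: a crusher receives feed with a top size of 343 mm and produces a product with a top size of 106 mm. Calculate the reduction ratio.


Reduction ratio = feed size / product size
= 343 / 106
= 3.2358

3.2358


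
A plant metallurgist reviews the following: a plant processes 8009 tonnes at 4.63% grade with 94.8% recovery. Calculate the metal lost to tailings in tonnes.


19.2825 tonnes

Total metal in feed:
= 8009 * 4.63 / 100 = 370.8167 tonnes
Metal recovered:
= 370.8167 * 94.8 / 100 = 351.5342316 tonnes
Metal lost to tailings:
= 370.8167 - 351.5342316
= 19.2825 tonnes


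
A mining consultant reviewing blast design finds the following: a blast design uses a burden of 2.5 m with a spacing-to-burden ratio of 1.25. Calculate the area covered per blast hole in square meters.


7.8125 m^2

First, find the spacing:
Spacing = burden * ratio = 2.5 * 1.25
= 3.125 m
Then, calculate the area:
Area = burden * spacing = 2.5 * 3.125
= 7.8125 m^2


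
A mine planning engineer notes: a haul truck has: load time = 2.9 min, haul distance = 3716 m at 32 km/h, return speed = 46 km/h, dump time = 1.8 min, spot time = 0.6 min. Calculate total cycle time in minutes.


17.1145 min

Convert haul speed to m/min: 32 * 1000/60 = 533.3333333 m/min
Haul time = 3716 / 533.3333333 = 6.9675 min
Convert return speed to m/min: 46 * 1000/60 = 766.6666667 m/min
Return time = 3716 / 766.6666667 = 4.846956522 min
Total cycle time:
= 2.9 + 6.9675 + 1.8 + 4.846956522 + 0.6
= 17.1145 min


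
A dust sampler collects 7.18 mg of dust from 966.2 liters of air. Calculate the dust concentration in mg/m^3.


7.4312 mg/m^3

Convert liters to m^3: 1 m^3 = 1000 L
Concentration = mass / volume * 1000
= 7.18 / 966.2 * 1000
= 0.00743117367 * 1000
= 7.4312 mg/m^3


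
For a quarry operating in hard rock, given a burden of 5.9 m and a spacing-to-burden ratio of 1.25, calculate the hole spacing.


7.375 m

Spacing = burden * ratio
= 5.9 * 1.25
= 7.375 m


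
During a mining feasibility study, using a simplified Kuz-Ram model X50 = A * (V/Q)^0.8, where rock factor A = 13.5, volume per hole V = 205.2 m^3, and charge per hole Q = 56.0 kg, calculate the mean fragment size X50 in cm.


Compute V/Q:
V/Q = 205.2 / 56.0 = 3.664285714
Raise to the power 0.8:
(V/Q)^0.8 = 3.664285714^0.8 = 2.826125629
Multiply by A:
X50 = 13.5 * 2.826125629
= 38.1527 cm

38.1527 cm


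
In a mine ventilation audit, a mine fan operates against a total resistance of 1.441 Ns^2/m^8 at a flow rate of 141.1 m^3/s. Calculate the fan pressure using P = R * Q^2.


Compute Q^2:
Q^2 = 141.1^2 = 19909.21
Compute pressure:
P = R * Q^2 = 1.441 * 19909.21
= 28689.1716 Pa

28689.1716 Pa


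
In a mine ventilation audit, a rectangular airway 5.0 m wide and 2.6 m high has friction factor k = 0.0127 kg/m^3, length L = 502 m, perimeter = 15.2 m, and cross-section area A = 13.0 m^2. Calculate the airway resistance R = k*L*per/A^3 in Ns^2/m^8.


Compute the numerator:
k * L * per = 0.0127 * 502 * 15.2
= 96.90608
Compute the denominator:
A^3 = 13.0^3 = 2197
Resistance:
R = 96.90608 / 2197
= 0.0441 Ns^2/m^8

0.0441 Ns^2/m^8


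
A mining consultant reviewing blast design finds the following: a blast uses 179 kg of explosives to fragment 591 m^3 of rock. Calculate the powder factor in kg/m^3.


0.3029 kg/m^3

Powder factor = explosive mass / rock volume
= 179 / 591
= 0.3029 kg/m^3


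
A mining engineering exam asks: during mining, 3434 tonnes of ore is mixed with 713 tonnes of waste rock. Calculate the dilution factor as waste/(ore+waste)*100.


17.1932%

Total material = ore + waste
= 3434 + 713 = 4147 tonnes
Dilution = waste / total * 100
= 713 / 4147 * 100
= 0.1719315168 * 100
= 17.1932%


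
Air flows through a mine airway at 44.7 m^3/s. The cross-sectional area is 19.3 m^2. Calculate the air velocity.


2.3161 m/s

Velocity = flow rate / cross-sectional area
= 44.7 / 19.3
= 2.3161 m/s


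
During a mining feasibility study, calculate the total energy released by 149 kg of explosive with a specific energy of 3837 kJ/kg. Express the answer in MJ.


Energy = mass * specific_energy / 1000
= 149 * 3837 / 1000
= 571713 / 1000
= 571.713 MJ

571.713 MJ


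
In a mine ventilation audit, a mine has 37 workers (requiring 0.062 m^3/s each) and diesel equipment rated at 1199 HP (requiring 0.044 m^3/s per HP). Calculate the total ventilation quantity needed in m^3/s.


55.05 m^3/s

Airflow for workers:
Q_people = 37 * 0.062 = 2.294 m^3/s
Airflow for diesel equipment:
Q_diesel = 1199 * 0.044 = 52.756 m^3/s
Total ventilation:
Q_total = 2.294 + 52.756
= 55.05 m^3/s


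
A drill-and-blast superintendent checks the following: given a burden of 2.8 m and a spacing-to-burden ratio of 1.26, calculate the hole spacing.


3.528 m

Spacing = burden * ratio
= 2.8 * 1.26
= 3.528 m


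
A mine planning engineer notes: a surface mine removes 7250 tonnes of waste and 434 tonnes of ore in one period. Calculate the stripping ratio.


Stripping ratio = waste tonnage / ore tonnage
= 7250 / 434
= 16.7051

16.7051


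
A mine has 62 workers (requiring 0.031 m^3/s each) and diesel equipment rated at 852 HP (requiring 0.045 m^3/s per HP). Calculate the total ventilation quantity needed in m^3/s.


Airflow for workers:
Q_people = 62 * 0.031 = 1.922 m^3/s
Airflow for diesel equipment:
Q_diesel = 852 * 0.045 = 38.34 m^3/s
Total ventilation:
Q_total = 1.922 + 38.34
= 40.262 m^3/s

40.262 m^3/s


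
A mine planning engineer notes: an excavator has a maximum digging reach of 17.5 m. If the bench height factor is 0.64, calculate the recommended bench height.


Bench height = reach * factor
= 17.5 * 0.64
= 11.2 m

11.2 m


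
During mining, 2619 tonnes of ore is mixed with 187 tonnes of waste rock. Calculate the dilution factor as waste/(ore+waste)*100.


Total material = ore + waste
= 2619 + 187 = 2806 tonnes
Dilution = waste / total * 100
= 187 / 2806 * 100
= 0.06664290805 * 100
= 6.6643%

6.6643%


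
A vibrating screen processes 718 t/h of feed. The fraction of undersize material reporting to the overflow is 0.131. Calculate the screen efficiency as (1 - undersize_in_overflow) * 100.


Screen efficiency = (1 - fraction of undersize in overflow) * 100
= (1 - 0.131) * 100
= 0.869 * 100
= 86.9%

86.9%


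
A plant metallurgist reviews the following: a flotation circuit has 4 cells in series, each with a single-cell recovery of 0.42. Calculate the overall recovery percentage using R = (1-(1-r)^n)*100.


Complement of single-cell recovery:
1 - r = 1 - 0.42 = 0.58
Raise to power n:
(1 - r)^4 = 0.58^4 = 0.11316496
Overall recovery:
R = (1 - 0.11316496) * 100
= 88.6835%

88.6835%


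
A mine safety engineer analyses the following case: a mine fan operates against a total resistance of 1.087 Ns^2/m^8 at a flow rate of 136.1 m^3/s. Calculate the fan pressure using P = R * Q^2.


20134.7293 Pa

Compute Q^2:
Q^2 = 136.1^2 = 18523.21
Compute pressure:
P = R * Q^2 = 1.087 * 18523.21
= 20134.7293 Pa


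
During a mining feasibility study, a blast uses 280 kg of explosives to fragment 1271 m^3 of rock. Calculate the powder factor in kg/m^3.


0.2203 kg/m^3

Powder factor = explosive mass / rock volume
= 280 / 1271
= 0.2203 kg/m^3


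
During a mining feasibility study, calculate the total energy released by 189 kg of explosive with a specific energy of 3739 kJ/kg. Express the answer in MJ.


706.671 MJ

Energy = mass * specific_energy / 1000
= 189 * 3739 / 1000
= 706671 / 1000
= 706.671 MJ


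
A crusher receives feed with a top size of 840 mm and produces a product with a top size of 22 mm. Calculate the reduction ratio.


38.1818

Reduction ratio = feed size / product size
= 840 / 22
= 38.1818


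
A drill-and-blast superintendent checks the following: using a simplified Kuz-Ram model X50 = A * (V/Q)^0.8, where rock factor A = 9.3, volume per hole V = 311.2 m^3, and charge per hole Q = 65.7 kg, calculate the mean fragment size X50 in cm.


32.2747 cm

Compute V/Q:
V/Q = 311.2 / 65.7 = 4.736681887
Raise to the power 0.8:
(V/Q)^0.8 = 4.736681887^0.8 = 3.470398724
Multiply by A:
X50 = 9.3 * 3.470398724
= 32.2747 cm


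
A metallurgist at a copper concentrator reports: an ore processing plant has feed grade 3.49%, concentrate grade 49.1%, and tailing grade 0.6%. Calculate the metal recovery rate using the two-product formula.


Using the two-product formula:
R = 100 * c * (f - t) / (f * (c - t))
Numerator = 100 * 49.1 * (3.49 - 0.6)
= 100 * 49.1 * 2.89
= 14189.9
Denominator = 3.49 * (49.1 - 0.6)
= 3.49 * 48.5
= 169.265
R = 14189.9 / 169.265
= 83.8325%

83.8325%


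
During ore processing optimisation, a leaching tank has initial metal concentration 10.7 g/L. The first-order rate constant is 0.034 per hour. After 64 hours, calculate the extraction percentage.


88.6505%

Compute the exponent:
-k * t = -0.034 * 64 = -2.176
Remaining concentration:
C = 10.7 * exp(-2.176)
= 10.7 * 0.1134946023
= 1.214392245 g/L
Extracted = 10.7 - 1.214392245 = 9.485607755 g/L
Extraction % = 9.485607755 / 10.7 * 100
= 88.6505%


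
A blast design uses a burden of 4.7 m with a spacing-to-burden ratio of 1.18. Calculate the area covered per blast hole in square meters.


First, find the spacing:
Spacing = burden * ratio = 4.7 * 1.18
= 5.546 m
Then, calculate the area:
Area = burden * spacing = 4.7 * 5.546
= 26.0662 m^2

26.0662 m^2


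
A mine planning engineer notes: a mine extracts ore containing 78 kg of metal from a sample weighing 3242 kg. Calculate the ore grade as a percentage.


Ore grade = (metal mass / ore mass) * 100
= (78 / 3242) * 100
= 0.0240592227 * 100
= 2.4059%

2.4059%


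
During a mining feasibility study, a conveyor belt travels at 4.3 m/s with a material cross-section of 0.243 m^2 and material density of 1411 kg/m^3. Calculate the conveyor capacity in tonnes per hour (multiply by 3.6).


5307.674 t/h

Volumetric flow = speed * area
= 4.3 * 0.243 = 1.0449 m^3/s
Mass flow = volumetric * density
= 1.0449 * 1411 = 1474.3539 kg/s
Convert to t/h: multiply by 3.6
Capacity = 1474.3539 * 3.6
= 5307.674 t/h


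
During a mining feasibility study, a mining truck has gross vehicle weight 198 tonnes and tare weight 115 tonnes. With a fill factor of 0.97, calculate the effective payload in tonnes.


Maximum payload = gross - tare
= 198 - 115 = 83 tonnes
Effective payload = max payload * fill factor
= 83 * 0.97
= 80.51 tonnes

80.51 tonnes


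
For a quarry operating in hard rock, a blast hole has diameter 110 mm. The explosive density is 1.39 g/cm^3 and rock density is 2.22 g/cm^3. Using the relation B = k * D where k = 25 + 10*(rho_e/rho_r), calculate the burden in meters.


First, compute k:
rho_e / rho_r = 1.39 / 2.22 = 0.6261261261
k = 25 + 10 * 0.6261261261 = 31.26126126
Then, compute burden:
B = k * D / 1000 = 31.26126126 * 110 / 1000
= 3438.738739 / 1000
= 3.4387 m

3.4387 m


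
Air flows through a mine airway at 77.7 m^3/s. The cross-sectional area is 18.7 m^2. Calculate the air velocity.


Velocity = flow rate / cross-sectional area
= 77.7 / 18.7
= 4.1551 m/s

4.1551 m/s


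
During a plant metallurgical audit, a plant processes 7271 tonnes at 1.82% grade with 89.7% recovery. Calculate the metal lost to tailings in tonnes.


Total metal in feed:
= 7271 * 1.82 / 100 = 132.3322 tonnes
Metal recovered:
= 132.3322 * 89.7 / 100 = 118.7019834 tonnes
Metal lost to tailings:
= 132.3322 - 118.7019834
= 13.6302 tonnes

13.6302 tonnes


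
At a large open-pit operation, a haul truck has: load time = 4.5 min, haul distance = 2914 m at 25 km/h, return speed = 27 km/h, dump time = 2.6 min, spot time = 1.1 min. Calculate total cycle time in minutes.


21.6692 min

Convert haul speed to m/min: 25 * 1000/60 = 416.6666667 m/min
Haul time = 2914 / 416.6666667 = 6.9936 min
Convert return speed to m/min: 27 * 1000/60 = 450 m/min
Return time = 2914 / 450 = 6.475555556 min
Total cycle time:
= 4.5 + 6.9936 + 2.6 + 6.475555556 + 1.1
= 21.6692 min


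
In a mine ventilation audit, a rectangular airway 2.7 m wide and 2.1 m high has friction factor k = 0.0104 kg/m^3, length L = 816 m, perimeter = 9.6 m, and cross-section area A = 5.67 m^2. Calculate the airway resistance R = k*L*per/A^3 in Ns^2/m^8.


0.4469 Ns^2/m^8

Compute the numerator:
k * L * per = 0.0104 * 816 * 9.6
= 81.46944
Compute the denominator:
A^3 = 5.67^3 = 182.284263
Resistance:
R = 81.46944 / 182.284263
= 0.4469 Ns^2/m^8


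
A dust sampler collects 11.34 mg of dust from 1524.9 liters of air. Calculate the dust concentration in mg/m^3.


7.4366 mg/m^3

Convert liters to m^3: 1 m^3 = 1000 L
Concentration = mass / volume * 1000
= 11.34 / 1524.9 * 1000
= 0.007436553217 * 1000
= 7.4366 mg/m^3


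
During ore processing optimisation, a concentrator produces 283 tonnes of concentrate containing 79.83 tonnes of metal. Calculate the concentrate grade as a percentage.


Grade = (metal in concentrate / concentrate mass) * 100
= (79.83 / 283) * 100
= 0.2820848057 * 100
= 28.2085%

28.2085%


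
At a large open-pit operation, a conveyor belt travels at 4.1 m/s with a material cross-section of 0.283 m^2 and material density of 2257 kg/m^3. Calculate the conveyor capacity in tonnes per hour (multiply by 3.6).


9427.6696 t/h

Volumetric flow = speed * area
= 4.1 * 0.283 = 1.1603 m^3/s
Mass flow = volumetric * density
= 1.1603 * 2257 = 2618.7971 kg/s
Convert to t/h: multiply by 3.6
Capacity = 2618.7971 * 3.6
= 9427.6696 t/h


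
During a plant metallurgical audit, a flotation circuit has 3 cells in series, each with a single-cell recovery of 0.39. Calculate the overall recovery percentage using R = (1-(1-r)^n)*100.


77.3019%

Complement of single-cell recovery:
1 - r = 1 - 0.39 = 0.61
Raise to power n:
(1 - r)^3 = 0.61^3 = 0.226981
Overall recovery:
R = (1 - 0.226981) * 100
= 77.3019%


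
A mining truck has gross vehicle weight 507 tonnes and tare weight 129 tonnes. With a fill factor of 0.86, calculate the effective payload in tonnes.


Maximum payload = gross - tare
= 507 - 129 = 378 tonnes
Effective payload = max payload * fill factor
= 378 * 0.86
= 325.08 tonnes

325.08 tonnes


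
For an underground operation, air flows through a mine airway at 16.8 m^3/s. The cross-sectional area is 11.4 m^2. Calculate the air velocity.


1.4737 m/s

Velocity = flow rate / cross-sectional area
= 16.8 / 11.4
= 1.4737 m/s


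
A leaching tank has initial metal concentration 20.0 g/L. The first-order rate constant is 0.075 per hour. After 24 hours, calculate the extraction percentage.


83.4701%

Compute the exponent:
-k * t = -0.075 * 24 = -1.8
Remaining concentration:
C = 20.0 * exp(-1.8)
= 20.0 * 0.1652988882
= 3.305977764 g/L
Extracted = 20.0 - 3.305977764 = 16.69402224 g/L
Extraction % = 16.69402224 / 20.0 * 100
= 83.4701%


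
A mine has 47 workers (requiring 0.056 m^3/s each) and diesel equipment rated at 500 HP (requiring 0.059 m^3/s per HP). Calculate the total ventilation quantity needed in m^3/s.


32.132 m^3/s

Airflow for workers:
Q_people = 47 * 0.056 = 2.632 m^3/s
Airflow for diesel equipment:
Q_diesel = 500 * 0.059 = 29.5 m^3/s
Total ventilation:
Q_total = 2.632 + 29.5
= 32.132 m^3/s


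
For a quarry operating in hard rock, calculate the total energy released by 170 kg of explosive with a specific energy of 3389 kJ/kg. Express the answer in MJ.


576.13 MJ

Energy = mass * specific_energy / 1000
= 170 * 3389 / 1000
= 576130 / 1000
= 576.13 MJ


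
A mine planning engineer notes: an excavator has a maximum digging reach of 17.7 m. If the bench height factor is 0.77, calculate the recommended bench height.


13.629 m

Bench height = reach * factor
= 17.7 * 0.77
= 13.629 m


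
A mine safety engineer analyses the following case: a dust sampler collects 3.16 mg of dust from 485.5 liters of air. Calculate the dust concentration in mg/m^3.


6.5088 mg/m^3

Convert liters to m^3: 1 m^3 = 1000 L
Concentration = mass / volume * 1000
= 3.16 / 485.5 * 1000
= 0.006508753862 * 1000
= 6.5088 mg/m^3


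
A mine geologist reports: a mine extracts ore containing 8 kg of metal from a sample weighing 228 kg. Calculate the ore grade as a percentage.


3.5088%

Ore grade = (metal mass / ore mass) * 100
= (8 / 228) * 100
= 0.0350877193 * 100
= 3.5088%


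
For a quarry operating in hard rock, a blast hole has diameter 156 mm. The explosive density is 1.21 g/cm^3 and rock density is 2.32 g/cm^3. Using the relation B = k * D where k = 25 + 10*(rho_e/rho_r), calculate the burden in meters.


4.7136 m

First, compute k:
rho_e / rho_r = 1.21 / 2.32 = 0.5215517241
k = 25 + 10 * 0.5215517241 = 30.21551724
Then, compute burden:
B = k * D / 1000 = 30.21551724 * 156 / 1000
= 4713.62069 / 1000
= 4.7136 m


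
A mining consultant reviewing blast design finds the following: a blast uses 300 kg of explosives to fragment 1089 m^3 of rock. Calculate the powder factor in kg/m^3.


0.2755 kg/m^3

Powder factor = explosive mass / rock volume
= 300 / 1089
= 0.2755 kg/m^3


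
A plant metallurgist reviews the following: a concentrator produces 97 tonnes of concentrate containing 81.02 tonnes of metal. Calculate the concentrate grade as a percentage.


83.5258%

Grade = (metal in concentrate / concentrate mass) * 100
= (81.02 / 97) * 100
= 0.835257732 * 100
= 83.5258%


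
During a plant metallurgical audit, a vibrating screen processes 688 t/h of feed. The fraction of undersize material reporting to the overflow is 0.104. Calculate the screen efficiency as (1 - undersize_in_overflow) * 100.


89.6%

Screen efficiency = (1 - fraction of undersize in overflow) * 100
= (1 - 0.104) * 100
= 0.896 * 100
= 89.6%


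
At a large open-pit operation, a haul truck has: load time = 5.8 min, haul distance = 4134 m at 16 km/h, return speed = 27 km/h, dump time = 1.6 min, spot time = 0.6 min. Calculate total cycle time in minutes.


32.6892 min

Convert haul speed to m/min: 16 * 1000/60 = 266.6666667 m/min
Haul time = 4134 / 266.6666667 = 15.5025 min
Convert return speed to m/min: 27 * 1000/60 = 450 m/min
Return time = 4134 / 450 = 9.186666667 min
Total cycle time:
= 5.8 + 15.5025 + 1.6 + 9.186666667 + 0.6
= 32.6892 min


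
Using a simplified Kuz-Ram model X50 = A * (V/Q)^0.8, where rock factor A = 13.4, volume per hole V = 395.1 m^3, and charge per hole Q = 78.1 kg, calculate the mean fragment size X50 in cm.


Compute V/Q:
V/Q = 395.1 / 78.1 = 5.058898848
Raise to the power 0.8:
(V/Q)^0.8 = 5.058898848^0.8 = 3.658009227
Multiply by A:
X50 = 13.4 * 3.658009227
= 49.0173 cm

49.0173 cm


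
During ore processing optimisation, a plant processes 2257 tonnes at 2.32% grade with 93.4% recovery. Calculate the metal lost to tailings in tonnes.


3.4559 tonnes

Total metal in feed:
= 2257 * 2.32 / 100 = 52.3624 tonnes
Metal recovered:
= 52.3624 * 93.4 / 100 = 48.9064816 tonnes
Metal lost to tailings:
= 52.3624 - 48.9064816
= 3.4559 tonnes


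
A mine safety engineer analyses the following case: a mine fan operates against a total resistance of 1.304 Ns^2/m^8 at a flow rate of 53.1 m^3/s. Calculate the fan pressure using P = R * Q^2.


Compute Q^2:
Q^2 = 53.1^2 = 2819.61
Compute pressure:
P = R * Q^2 = 1.304 * 2819.61
= 3676.7714 Pa

3676.7714 Pa


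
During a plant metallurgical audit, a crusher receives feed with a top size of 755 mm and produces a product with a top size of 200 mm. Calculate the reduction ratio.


Reduction ratio = feed size / product size
= 755 / 200
= 3.775

3.775


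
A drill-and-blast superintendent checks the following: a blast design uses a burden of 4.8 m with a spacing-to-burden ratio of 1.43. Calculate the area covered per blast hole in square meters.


First, find the spacing:
Spacing = burden * ratio = 4.8 * 1.43
= 6.864 m
Then, calculate the area:
Area = burden * spacing = 4.8 * 6.864
= 32.9472 m^2

32.9472 m^2


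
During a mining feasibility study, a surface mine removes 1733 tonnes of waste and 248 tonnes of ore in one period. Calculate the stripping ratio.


Stripping ratio = waste tonnage / ore tonnage
= 1733 / 248
= 6.9879

6.9879


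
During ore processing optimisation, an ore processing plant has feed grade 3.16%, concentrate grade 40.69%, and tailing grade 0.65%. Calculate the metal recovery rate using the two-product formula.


80.7198%

Using the two-product formula:
R = 100 * c * (f - t) / (f * (c - t))
Numerator = 100 * 40.69 * (3.16 - 0.65)
= 100 * 40.69 * 2.51
= 10213.19
Denominator = 3.16 * (40.69 - 0.65)
= 3.16 * 40.04
= 126.5264
R = 10213.19 / 126.5264
= 80.7198%
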